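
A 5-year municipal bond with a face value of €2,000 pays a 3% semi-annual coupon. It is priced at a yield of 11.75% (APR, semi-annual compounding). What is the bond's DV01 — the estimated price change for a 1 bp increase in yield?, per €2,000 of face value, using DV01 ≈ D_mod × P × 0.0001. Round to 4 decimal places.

Periodic yield y = 0.05875.
  t   CF        PV=CF/(1+0.05875)^t    t·PV
  1        30.00        28.3353        28.3353
  2        30.00        26.7630        53.5260
  3        30.00        25.2779        75.8337
  4        30.00        23.8752        95.5009
  5        30.00        22.5504       112.7520
  6        30.00        21.2991       127.7944
  7        30.00        20.1172       140.8203
  8        30.00        19.0009       152.0071
  9        30.00        17.9465       161.5188
  10    2,030.00     1,146.9957    11,469.9574
  Σ                  1,352.1612    12,418.0458
P = 1,352.1612; D_Mac = 9.18385 half-year periods = 4.59193 yrs; D_mod = 4.33712 yrs.
DV01 ≈ 4.33712 × 1,352.1612 × 0.0001 = 0.586448.

€0.5864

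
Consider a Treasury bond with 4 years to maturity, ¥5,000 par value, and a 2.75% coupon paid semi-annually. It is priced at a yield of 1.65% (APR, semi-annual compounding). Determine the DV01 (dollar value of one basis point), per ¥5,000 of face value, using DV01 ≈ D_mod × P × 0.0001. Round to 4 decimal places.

Periodic yield y = 0.00825.
  t   CF        PV=CF/(1+0.00825)^t    t·PV
  1        68.75        68.1875        68.1875
  2        68.75        67.6295       135.2590
  3        68.75        67.0761       201.2284
  4        68.75        66.5273       266.1091
  5        68.75        65.9829       329.9146
  6        68.75        65.4430       392.6581
  7        68.75        64.9075       454.3527
  8     5,068.75     4,746.2983    37,970.3861
  Σ                  5,212.0521    39,818.0955
P = 5,212.0521; D_Mac = 7.63962 half-year periods = 3.81981 yrs; D_mod = 3.78855 yrs.
DV01 ≈ 3.78855 × 5,212.0521 × 0.0001 = 1.974614.

¥1.9746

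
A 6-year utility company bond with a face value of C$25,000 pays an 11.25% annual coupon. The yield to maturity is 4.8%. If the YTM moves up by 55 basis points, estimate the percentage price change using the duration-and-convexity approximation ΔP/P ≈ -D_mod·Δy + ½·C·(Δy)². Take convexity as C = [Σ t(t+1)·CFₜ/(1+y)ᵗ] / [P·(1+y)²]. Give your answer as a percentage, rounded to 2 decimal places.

With y = 0.048:
  t   CF        PV=CF/(1+0.048)^t    t·PV        t(t+1)·PV
  1     2,812.50     2,683.6832     2,683.6832       5,367.3664
  2     2,812.50     2,560.7664     5,121.5328      15,364.5985
  3     2,812.50     2,443.4794     7,330.4382      29,321.7529
  4     2,812.50     2,331.5643     9,326.2573      46,631.2864
  5     2,812.50     2,224.7751    11,123.8756      66,743.2534
  6    27,812.50    20,992.8949   125,957.3697     881,701.5877
  Σ                 33,237.1634   161,543.1568   1,045,129.8453
P = 33,237.1634; D_Mac = 4.86032 yrs; D_mod = 4.63771 yrs; C = 28.63016.
Duration effect: -4.63771 × (+0.0055) = -0.025507
Convexity effect: 0.5 × 28.63016 × (0.0055)² = +0.0004330
ΔP/P ≈ -0.025507 + 0.0004330 = -0.025074 = -2.5074%.

-2.51%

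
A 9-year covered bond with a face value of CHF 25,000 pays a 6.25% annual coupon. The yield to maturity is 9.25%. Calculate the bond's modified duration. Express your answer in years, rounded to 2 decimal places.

6.34 years

Periodic yield y = 0.0925. First find Macaulay duration:
  t   CF        PV=CF/(1+0.0925)^t    t·PV
  1     1,562.50     1,430.2059     1,430.2059
  2     1,562.50     1,309.1130     2,618.2260
  3     1,562.50     1,198.2728     3,594.8183
  4     1,562.50     1,096.8172     4,387.2687
  5     1,562.50     1,003.9516     5,019.7582
  6     1,562.50       918.9489     5,513.6933
  7     1,562.50       841.1431     5,888.0020
  8     1,562.50       769.9251     6,159.4006
  9    26,562.50    11,980.5274   107,824.7466
  Σ                 20,548.9050   142,436.1196
P = 20,548.9050; Macaulay duration = 142,436.1196 / 20,548.9050 = 6.93157 years.
Modified duration = D_Mac / (1 + y) = 6.93157 / 1.0925 = 6.34468 years.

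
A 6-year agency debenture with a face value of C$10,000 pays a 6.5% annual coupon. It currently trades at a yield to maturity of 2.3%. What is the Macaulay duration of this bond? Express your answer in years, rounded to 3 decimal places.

5.250 years

Periodic yield y = 0.023. Discount each cash flow and weight by its year:
  t   CF        PV=CF/(1+0.023)^t    t·PV
  1       650.00       635.3861       635.3861
  2       650.00       621.1008     1,242.2016
  3       650.00       607.1367     1,821.4100
  4       650.00       593.4865     2,373.9459
  5       650.00       580.1432     2,900.7159
  6    10,650.00     9,291.7134    55,750.2804
  Σ                 12,328.9666    64,723.9398
Price P = Σ PV = 12,328.9666.
Macaulay duration = Σ(t·PV) / P = 64,723.9398 / 12,328.9666 = 5.24975 years.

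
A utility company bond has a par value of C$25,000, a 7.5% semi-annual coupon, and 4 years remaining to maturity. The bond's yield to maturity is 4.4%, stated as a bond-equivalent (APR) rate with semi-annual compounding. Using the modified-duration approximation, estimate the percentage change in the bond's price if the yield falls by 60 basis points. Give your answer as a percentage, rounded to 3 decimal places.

+2.089%

Periodic yield y = 0.022. Modified duration first:
  t   CF        PV=CF/(1+0.022)^t    t·PV
  1       937.50       917.3190       917.3190
  2       937.50       897.5724     1,795.1448
  3       937.50       878.2509     2,634.7526
  4       937.50       859.3453     3,437.3811
  5       937.50       840.8466     4,204.2332
  6       937.50       822.7462     4,936.4774
  7       937.50       805.0355     5,635.2482
  8    25,937.50    21,793.1971   174,345.5772
  Σ                 27,814.3130   197,906.1335
P = 27,814.3130; D_Mac = 7.11526 half-year periods = 3.55763 yrs; D_mod = 3.55763/(1+0.022) = 3.48105 yrs.
ΔP/P ≈ -D_mod · Δy = -3.48105 × (-0.006) = +0.020886 = +2.0886%.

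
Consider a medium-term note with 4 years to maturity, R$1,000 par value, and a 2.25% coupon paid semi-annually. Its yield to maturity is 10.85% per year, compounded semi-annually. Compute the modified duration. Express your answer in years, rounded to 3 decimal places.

Periodic yield y = 0.05425. First find Macaulay duration:
  t   CF        PV=CF/(1+0.05425)^t    t·PV
  1        11.25        10.6711        10.6711
  2        11.25        10.1220        20.2440
  3        11.25         9.6011        28.8033
  4        11.25         9.1071        36.4282
  5        11.25         8.6384        43.1921
  6        11.25         8.1939        49.1634
  7        11.25         7.7723        54.4058
  8     1,011.25       662.6888     5,301.5107
  Σ                    726.7947     5,544.4187
P = 726.7947; Macaulay duration = 5,544.4187 / 726.7947 = 7.62859 half-year periods = 3.81430 years.
Modified duration = D_Mac / (1 + y) = 3.81430 / 1.05425 = 3.61802 years.

3.618 years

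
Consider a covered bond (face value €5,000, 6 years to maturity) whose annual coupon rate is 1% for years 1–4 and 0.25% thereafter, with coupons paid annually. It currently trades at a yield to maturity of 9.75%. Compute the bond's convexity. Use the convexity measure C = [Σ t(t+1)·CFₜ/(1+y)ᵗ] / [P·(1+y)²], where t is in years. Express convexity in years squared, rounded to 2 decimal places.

33.42

With y = 0.0975:
  t   CF        PV=CF/(1+0.0975)^t    t·PV        t(t+1)·PV
  1        50.00        45.5581        45.5581          91.1162
  2        50.00        41.5108        83.0216         249.0647
  3        50.00        37.8230       113.4691         453.8765
  4        50.00        34.4629       137.8516         689.2581
  5        12.50         7.8503        39.2516         235.5096
  6     5,012.50     2,868.3174    17,209.9046     120,469.3321
  Σ                  3,035.5226    17,629.0566     122,188.1572
P = 3,035.5226.
Convexity = Σ t(t+1)·PV / [P·(1+y)²] = 122,188.1572 / (3,035.5226 × 1.204506) = 33.41847.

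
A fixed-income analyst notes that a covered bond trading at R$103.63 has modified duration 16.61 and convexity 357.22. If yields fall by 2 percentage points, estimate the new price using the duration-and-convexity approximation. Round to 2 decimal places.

Duration effect: -D_mod·Δy = -16.61 × (-0.02) = +0.332200
Convexity effect: ½·C·(Δy)² = 0.5 × 357.22 × (-0.02)² = +0.0714440
ΔP/P ≈ +0.332200 + 0.0714440 = +0.403644
New price ≈ 103.63 × (1 + 0.403644) = 145.45962772.

R$145.46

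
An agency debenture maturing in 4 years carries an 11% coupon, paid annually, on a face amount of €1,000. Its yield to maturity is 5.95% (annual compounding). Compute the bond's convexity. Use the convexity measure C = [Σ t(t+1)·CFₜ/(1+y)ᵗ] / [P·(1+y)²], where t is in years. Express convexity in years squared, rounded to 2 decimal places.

14.80

With y = 0.0595:
  t   CF        PV=CF/(1+0.0595)^t    t·PV        t(t+1)·PV
  1       110.00       103.8226       103.8226         207.6451
  2       110.00        97.9920       195.9841         587.9522
  3       110.00        92.4889       277.4668       1,109.8673
  4     1,110.00       880.8848     3,523.5393      17,617.6967
  Σ                  1,175.1884     4,100.8128      19,523.1613
P = 1,175.1884.
Convexity = Σ t(t+1)·PV / [P·(1+y)²] = 19,523.1613 / (1,175.1884 × 1.122540) = 14.79929.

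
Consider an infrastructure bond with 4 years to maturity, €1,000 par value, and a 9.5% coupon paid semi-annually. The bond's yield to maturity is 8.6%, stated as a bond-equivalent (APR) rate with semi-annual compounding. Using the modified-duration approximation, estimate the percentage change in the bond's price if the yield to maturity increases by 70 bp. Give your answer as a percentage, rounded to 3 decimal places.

-2.302%

Periodic yield y = 0.043. Modified duration first:
  t   CF        PV=CF/(1+0.043)^t    t·PV
  1        47.50        45.5417        45.5417
  2        47.50        43.6641        87.3283
  3        47.50        41.8640       125.5920
  4        47.50        40.1381       160.5522
  5        47.50        38.4833       192.4164
  6        47.50        36.8967       221.3803
  7        47.50        35.3756       247.6290
  8     1,047.50       747.9621     5,983.6964
  Σ                  1,029.9255     7,064.1364
P = 1,029.9255; D_Mac = 6.85888 half-year periods = 3.42944 yrs; D_mod = 3.42944/(1+0.043) = 3.28805 yrs.
ΔP/P ≈ -D_mod · Δy = -3.28805 × (+0.007) = -0.023016 = -2.3016%.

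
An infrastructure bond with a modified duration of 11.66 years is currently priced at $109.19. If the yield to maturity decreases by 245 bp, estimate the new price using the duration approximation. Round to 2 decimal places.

$140.38

Duration approximation: ΔP/P ≈ -D_mod · Δy = -11.66 × (-0.0245) = +0.285670.
New price ≈ 109.19 × (1 + 0.285670) = 140.3823073.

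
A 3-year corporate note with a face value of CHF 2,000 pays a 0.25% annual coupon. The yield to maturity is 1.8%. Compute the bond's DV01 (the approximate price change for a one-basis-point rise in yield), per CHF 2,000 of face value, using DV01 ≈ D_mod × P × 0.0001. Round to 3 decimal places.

Periodic yield y = 0.018.
  t   CF        PV=CF/(1+0.018)^t    t·PV
  1         5.00         4.9116         4.9116
  2         5.00         4.8247         9.6495
  3     2,005.00     1,900.5139     5,701.5416
  Σ                  1,910.2502     5,716.1027
P = 1,910.2502; D_Mac = 2.99233 yrs; D_mod = 2.93942 yrs.
DV01 ≈ 2.93942 × 1,910.2502 × 0.0001 = 0.561503.

CHF 0.562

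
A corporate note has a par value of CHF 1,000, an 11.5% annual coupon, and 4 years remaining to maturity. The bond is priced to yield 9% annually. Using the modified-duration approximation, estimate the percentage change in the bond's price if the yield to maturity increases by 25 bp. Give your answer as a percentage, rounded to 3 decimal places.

-0.790%

Periodic yield y = 0.09. Modified duration first:
  t   CF        PV=CF/(1+0.09)^t    t·PV
  1       115.00       105.5046       105.5046
  2       115.00        96.7932       193.5864
  3       115.00        88.8011       266.4033
  4     1,115.00       789.8941     3,159.5764
  Σ                  1,080.9930     3,725.0707
P = 1,080.9930; D_Mac = 3.44597 yrs; D_mod = 3.44597/(1+0.09) = 3.16144 yrs.
ΔP/P ≈ -D_mod · Δy = -3.16144 × (+0.0025) = -0.007904 = -0.7904%.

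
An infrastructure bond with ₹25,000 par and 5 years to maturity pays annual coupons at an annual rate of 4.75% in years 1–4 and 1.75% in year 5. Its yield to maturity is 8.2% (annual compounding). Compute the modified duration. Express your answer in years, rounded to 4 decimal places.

Periodic yield y = 0.082. First find Macaulay duration:
  t   CF        PV=CF/(1+0.082)^t    t·PV
  1     1,187.50     1,097.5046     1,097.5046
  2     1,187.50     1,014.3296     2,028.6592
  3     1,187.50       937.4580     2,812.3741
  4     1,187.50       866.4122     3,465.6489
  5    25,437.50    17,152.9224    85,764.6120
  Σ                 21,068.6269    95,168.7988
P = 21,068.6269; Macaulay duration = 95,168.7988 / 21,068.6269 = 4.51709 years.
Modified duration = D_Mac / (1 + y) = 4.51709 / 1.082 = 4.17476 years.

4.1748 years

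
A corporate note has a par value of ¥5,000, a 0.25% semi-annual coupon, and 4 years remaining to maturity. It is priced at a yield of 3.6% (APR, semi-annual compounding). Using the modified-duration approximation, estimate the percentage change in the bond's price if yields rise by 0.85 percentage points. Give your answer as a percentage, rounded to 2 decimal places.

Periodic yield y = 0.018. Modified duration first:
  t   CF        PV=CF/(1+0.018)^t    t·PV
  1         6.25         6.1395         6.1395
  2         6.25         6.0309        12.0619
  3         6.25         5.9243        17.7729
  4         6.25         5.8195        23.2782
  5         6.25         5.7166        28.5832
  6         6.25         5.6156        33.6934
  7         6.25         5.5163        38.6139
  8     5,006.25     4,340.4055    34,723.2443
  Σ                  4,381.1683    34,883.3873
P = 4,381.1683; D_Mac = 7.96212 half-year periods = 3.98106 yrs; D_mod = 3.98106/(1+0.018) = 3.91067 yrs.
ΔP/P ≈ -D_mod · Δy = -3.91067 × (+0.0085) = -0.033241 = -3.3241%.

-3.32%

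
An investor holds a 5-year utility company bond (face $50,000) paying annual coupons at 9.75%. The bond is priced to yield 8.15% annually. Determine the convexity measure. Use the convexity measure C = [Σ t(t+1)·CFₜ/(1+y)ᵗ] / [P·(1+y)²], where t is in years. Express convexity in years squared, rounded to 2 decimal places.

With y = 0.0815:
  t   CF        PV=CF/(1+0.0815)^t    t·PV        t(t+1)·PV
  1     4,875.00     4,507.6283     4,507.6283       9,015.2566
  2     4,875.00     4,167.9411     8,335.8822      25,007.6466
  3     4,875.00     3,853.8521    11,561.5564      46,246.2257
  4     4,875.00     3,563.4324    14,253.7296      71,268.6481
  5    54,875.00    37,088.7259   185,443.6295   1,112,661.7770
  Σ                 53,181.5798   224,102.4260   1,264,199.5540
P = 53,181.5798.
Convexity = Σ t(t+1)·PV / [P·(1+y)²] = 1,264,199.5540 / (53,181.5798 × 1.169642) = 20.32363.

20.32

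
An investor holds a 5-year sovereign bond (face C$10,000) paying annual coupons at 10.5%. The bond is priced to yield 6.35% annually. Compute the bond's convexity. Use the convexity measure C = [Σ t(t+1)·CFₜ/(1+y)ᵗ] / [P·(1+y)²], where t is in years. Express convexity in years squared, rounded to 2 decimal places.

20.96

With y = 0.0635:
  t   CF        PV=CF/(1+0.0635)^t    t·PV        t(t+1)·PV
  1     1,050.00       987.3061       987.3061       1,974.6121
  2     1,050.00       928.3555     1,856.7110       5,570.1329
  3     1,050.00       872.9248     2,618.7743      10,475.0972
  4     1,050.00       820.8037     3,283.2149      16,416.0746
  5    11,050.00     8,122.2211    40,611.1054     243,666.6326
  Σ                 11,731.6111    49,357.1117     278,102.5495
P = 11,731.6111.
Convexity = Σ t(t+1)·PV / [P·(1+y)²] = 278,102.5495 / (11,731.6111 × 1.131032) = 20.95909.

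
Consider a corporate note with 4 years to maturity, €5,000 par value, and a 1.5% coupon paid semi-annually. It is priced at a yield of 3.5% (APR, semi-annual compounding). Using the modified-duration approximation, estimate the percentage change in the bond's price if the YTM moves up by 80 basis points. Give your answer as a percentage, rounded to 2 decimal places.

Periodic yield y = 0.0175. Modified duration first:
  t   CF        PV=CF/(1+0.0175)^t    t·PV
  1        37.50        36.8550        36.8550
  2        37.50        36.2212        72.4423
  3        37.50        35.5982       106.7946
  4        37.50        34.9859       139.9438
  5        37.50        34.3842       171.9211
  6        37.50        33.7928       202.7571
  7        37.50        33.2116       232.4815
  8     5,037.50     4,384.6983    35,077.5864
  Σ                  4,629.7474    36,040.7818
P = 4,629.7474; D_Mac = 7.78461 half-year periods = 3.89231 yrs; D_mod = 3.89231/(1+0.0175) = 3.82536 yrs.
ΔP/P ≈ -D_mod · Δy = -3.82536 × (+0.008) = -0.030603 = -3.0603%.

-3.06%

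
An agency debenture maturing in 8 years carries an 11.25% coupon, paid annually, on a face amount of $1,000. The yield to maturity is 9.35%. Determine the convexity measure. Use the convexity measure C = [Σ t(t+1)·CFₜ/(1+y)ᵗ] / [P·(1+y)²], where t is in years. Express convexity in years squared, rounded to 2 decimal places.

38.53

With y = 0.0935:
  t   CF        PV=CF/(1+0.0935)^t    t·PV        t(t+1)·PV
  1       112.50       102.8807       102.8807         205.7613
  2       112.50        94.0838       188.1676         564.5029
  3       112.50        86.0392       258.1175       1,032.4699
  4       112.50        78.6824       314.7294       1,573.6472
  5       112.50        71.9546       359.7730       2,158.6381
  6       112.50        65.8021       394.8126       2,763.6885
  7       112.50        60.1757       421.2298       3,369.8381
  8     1,112.50       544.1890     4,353.5116      39,181.6046
  Σ                  1,103.8073     6,393.2223      50,850.1506
P = 1,103.8073.
Convexity = Σ t(t+1)·PV / [P·(1+y)²] = 50,850.1506 / (1,103.8073 × 1.195742) = 38.52666.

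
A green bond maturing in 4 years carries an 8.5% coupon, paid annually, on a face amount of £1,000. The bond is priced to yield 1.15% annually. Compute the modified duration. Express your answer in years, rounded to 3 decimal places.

3.570 years

Periodic yield y = 0.0115. First find Macaulay duration:
  t   CF        PV=CF/(1+0.0115)^t    t·PV
  1        85.00        84.0336        84.0336
  2        85.00        83.0782       166.1564
  3        85.00        82.1337       246.4010
  4     1,085.00     1,036.4926     4,145.9702
  Σ                  1,285.7381     4,642.5613
P = 1,285.7381; Macaulay duration = 4,642.5613 / 1,285.7381 = 3.61081 years.
Modified duration = D_Mac / (1 + y) = 3.61081 / 1.0115 = 3.56976 years.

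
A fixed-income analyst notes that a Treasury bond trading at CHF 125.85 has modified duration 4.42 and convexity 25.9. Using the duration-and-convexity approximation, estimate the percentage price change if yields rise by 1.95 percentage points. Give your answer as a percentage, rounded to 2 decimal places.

Duration effect: -D_mod·Δy = -4.42 × (+0.0195) = -0.086190
Convexity effect: ½·C·(Δy)² = 0.5 × 25.9 × (0.0195)² = +0.0049242375
ΔP/P ≈ -0.086190 + 0.0049242375 = -0.0812657625
= -8.12657625%.

-8.13%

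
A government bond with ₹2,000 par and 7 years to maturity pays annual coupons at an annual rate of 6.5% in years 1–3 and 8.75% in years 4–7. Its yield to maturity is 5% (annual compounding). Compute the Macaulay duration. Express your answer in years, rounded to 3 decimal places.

Periodic yield y = 0.05. Discount each cash flow and weight by its year:
  t   CF        PV=CF/(1+0.05)^t    t·PV
  1       130.00       123.8095       123.8095
  2       130.00       117.9138       235.8277
  3       130.00       112.2989       336.8967
  4       175.00       143.9729       575.8917
  5       175.00       137.1171       685.5854
  6       175.00       130.5877       783.5262
  7     2,175.00     1,545.7319    10,820.1233
  Σ                  2,311.4318    13,561.6604
Price P = Σ PV = 2,311.4318.
Macaulay duration = Σ(t·PV) / P = 13,561.6604 / 2,311.4318 = 5.86721 years.

5.867 years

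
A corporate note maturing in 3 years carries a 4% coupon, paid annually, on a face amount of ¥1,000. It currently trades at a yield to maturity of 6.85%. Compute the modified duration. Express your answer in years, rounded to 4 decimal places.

2.6965 years

Periodic yield y = 0.0685. First find Macaulay duration:
  t   CF        PV=CF/(1+0.0685)^t    t·PV
  1        40.00        37.4357        37.4357
  2        40.00        35.0357        70.0714
  3     1,040.00       852.5302     2,557.5905
  Σ                    925.0015     2,665.0976
P = 925.0015; Macaulay duration = 2,665.0976 / 925.0015 = 2.88118 years.
Modified duration = D_Mac / (1 + y) = 2.88118 / 1.0685 = 2.69647 years.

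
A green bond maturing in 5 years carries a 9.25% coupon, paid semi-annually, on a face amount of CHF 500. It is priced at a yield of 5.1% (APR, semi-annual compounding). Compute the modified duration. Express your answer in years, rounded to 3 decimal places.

Periodic yield y = 0.0255. First find Macaulay duration:
  t   CF        PV=CF/(1+0.0255)^t    t·PV
  1       23.125        22.5500        22.5500
  2       23.125        21.9892        43.9785
  3       23.125        21.4425        64.3274
  4       23.125        20.9093        83.6371
  5       23.125        20.3894       101.9468
  6       23.125        19.8824       119.2941
  7       23.125        19.3880       135.7157
  8       23.125        18.9059       151.2469
  9       23.125        18.4357       165.9217
  10     523.125       406.6763     4,066.7627
  Σ                    590.5685     4,955.3809
P = 590.5685; Macaulay duration = 4,955.3809 / 590.5685 = 8.39087 half-year periods = 4.19543 years.
Modified duration = D_Mac / (1 + y) = 4.19543 / 1.0255 = 4.09111 years.

4.091 years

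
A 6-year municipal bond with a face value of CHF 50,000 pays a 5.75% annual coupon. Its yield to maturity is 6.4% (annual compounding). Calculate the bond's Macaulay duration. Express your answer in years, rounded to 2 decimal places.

Periodic yield y = 0.064. Discount each cash flow and weight by its year:
  t   CF        PV=CF/(1+0.064)^t    t·PV
  1     2,875.00     2,702.0677     2,702.0677
  2     2,875.00     2,539.5373     5,079.0746
  3     2,875.00     2,386.7832     7,160.3495
  4     2,875.00     2,243.2173     8,972.8690
  5     2,875.00     2,108.2869    10,541.4345
  6    52,875.00    36,441.8665   218,651.1989
  Σ                 48,421.7587   253,106.9941
Price P = Σ PV = 48,421.7587.
Macaulay duration = Σ(t·PV) / P = 253,106.9941 / 48,421.7587 = 5.22713 years.

5.23 years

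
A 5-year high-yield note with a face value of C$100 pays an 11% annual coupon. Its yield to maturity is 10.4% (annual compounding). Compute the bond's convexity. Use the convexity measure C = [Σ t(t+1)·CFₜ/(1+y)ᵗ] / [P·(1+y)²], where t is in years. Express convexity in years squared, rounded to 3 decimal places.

With y = 0.104:
  t   CF        PV=CF/(1+0.104)^t    t·PV        t(t+1)·PV
  1        11.00         9.9638         9.9638          19.9275
  2        11.00         9.0252        18.0503          54.1509
  3        11.00         8.1750        24.5249          98.0995
  4        11.00         7.4049        29.6194         148.0970
  5       111.00        67.6827       338.4135       2,030.4807
  Σ                    102.2514       420.5718       2,350.7557
P = 102.2514.
Convexity = Σ t(t+1)·PV / [P·(1+y)²] = 2,350.7557 / (102.2514 × 1.218816) = 18.86253.

18.863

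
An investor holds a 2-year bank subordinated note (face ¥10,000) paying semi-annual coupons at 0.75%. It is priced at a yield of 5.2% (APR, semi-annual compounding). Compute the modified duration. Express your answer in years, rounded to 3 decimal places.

1.938 years

Periodic yield y = 0.026. First find Macaulay duration:
  t   CF        PV=CF/(1+0.026)^t    t·PV
  1        37.50        36.5497        36.5497
  2        37.50        35.6235        71.2470
  3        37.50        34.7208       104.1623
  4    10,037.50     9,058.0792    36,232.3169
  Σ                  9,164.9732    36,444.2759
P = 9,164.9732; Macaulay duration = 36,444.2759 / 9,164.9732 = 3.97647 half-year periods = 1.98824 years.
Modified duration = D_Mac / (1 + y) = 1.98824 / 1.026 = 1.93785 years.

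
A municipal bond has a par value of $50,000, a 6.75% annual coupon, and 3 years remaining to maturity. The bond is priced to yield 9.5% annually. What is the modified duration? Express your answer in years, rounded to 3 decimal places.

Periodic yield y = 0.095. First find Macaulay duration:
  t   CF        PV=CF/(1+0.095)^t    t·PV
  1     3,375.00     3,082.1918     3,082.1918
  2     3,375.00     2,814.7870     5,629.5740
  3    53,375.00    40,653.2743   121,959.8229
  Σ                 46,550.2531   130,671.5888
P = 46,550.2531; Macaulay duration = 130,671.5888 / 46,550.2531 = 2.80711 years.
Modified duration = D_Mac / (1 + y) = 2.80711 / 1.095 = 2.56357 years.

2.564 years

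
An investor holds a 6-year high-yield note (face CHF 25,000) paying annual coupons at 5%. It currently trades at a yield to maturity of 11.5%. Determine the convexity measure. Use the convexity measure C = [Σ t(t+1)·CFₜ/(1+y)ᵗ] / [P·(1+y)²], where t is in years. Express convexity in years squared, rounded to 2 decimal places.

With y = 0.115:
  t   CF        PV=CF/(1+0.115)^t    t·PV        t(t+1)·PV
  1     1,250.00     1,121.0762     1,121.0762       2,242.1525
  2     1,250.00     1,005.4495     2,010.8991       6,032.6972
  3     1,250.00       901.7485     2,705.2454      10,820.9816
  4     1,250.00       808.7430     3,234.9721      16,174.8603
  5     1,250.00       725.3301     3,626.6503      21,759.9018
  6    26,250.00    13,660.9249    81,965.5493     573,758.8453
  Σ                 18,223.2722    94,664.3924     630,789.4386
P = 18,223.2722.
Convexity = Σ t(t+1)·PV / [P·(1+y)²] = 630,789.4386 / (18,223.2722 × 1.243225) = 27.84251.

27.84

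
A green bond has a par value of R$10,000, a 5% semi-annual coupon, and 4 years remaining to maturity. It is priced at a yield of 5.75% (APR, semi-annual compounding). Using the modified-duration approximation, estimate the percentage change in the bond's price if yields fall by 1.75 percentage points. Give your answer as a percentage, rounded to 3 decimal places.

+6.242%

Periodic yield y = 0.02875. Modified duration first:
  t   CF        PV=CF/(1+0.02875)^t    t·PV
  1       250.00       243.0134       243.0134
  2       250.00       236.2220       472.4440
  3       250.00       229.6204       688.8612
  4       250.00       223.2033       892.8132
  5       250.00       216.9655     1,084.8277
  6       250.00       210.9021     1,265.4126
  7       250.00       205.0081     1,435.0569
  8    10,250.00     8,170.4331    65,363.4650
  Σ                  9,735.3679    71,445.8940
P = 9,735.3679; D_Mac = 7.33880 half-year periods = 3.66940 yrs; D_mod = 3.66940/(1+0.02875) = 3.56685 yrs.
ΔP/P ≈ -D_mod · Δy = -3.56685 × (-0.0175) = +0.062420 = +6.2420%.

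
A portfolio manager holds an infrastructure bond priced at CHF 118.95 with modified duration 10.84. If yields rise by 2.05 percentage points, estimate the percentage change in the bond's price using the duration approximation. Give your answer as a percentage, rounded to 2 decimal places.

-22.22%

Duration approximation: ΔP/P ≈ -D_mod · Δy = -10.84 × (+0.0205) = -0.222220.
As a percentage: -22.2220%.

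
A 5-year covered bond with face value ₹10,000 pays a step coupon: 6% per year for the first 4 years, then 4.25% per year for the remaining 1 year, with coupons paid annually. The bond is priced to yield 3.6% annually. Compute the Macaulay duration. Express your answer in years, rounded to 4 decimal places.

Periodic yield y = 0.036. Discount each cash flow and weight by its year:
  t   CF        PV=CF/(1+0.036)^t    t·PV
  1       600.00       579.1506       579.1506
  2       600.00       559.0257     1,118.0513
  3       600.00       539.6001     1,618.8002
  4       600.00       520.8495     2,083.3979
  5    10,425.00     8,735.2892    43,676.4459
  Σ                 10,933.9149    49,075.8458
Price P = Σ PV = 10,933.9149.
Macaulay duration = Σ(t·PV) / P = 49,075.8458 / 10,933.9149 = 4.48841 years.

4.4884 years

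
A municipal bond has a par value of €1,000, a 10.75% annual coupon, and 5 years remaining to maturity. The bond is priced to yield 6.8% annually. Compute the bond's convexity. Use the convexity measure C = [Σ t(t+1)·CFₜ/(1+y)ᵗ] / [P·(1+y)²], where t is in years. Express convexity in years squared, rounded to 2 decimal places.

20.65

With y = 0.068:
  t   CF        PV=CF/(1+0.068)^t    t·PV        t(t+1)·PV
  1       107.50       100.6554       100.6554         201.3109
  2       107.50        94.2467       188.4933         565.4799
  3       107.50        88.2459       264.7378       1,058.9512
  4       107.50        82.6273       330.5091       1,652.5456
  5     1,107.50       797.0535     3,985.2675      23,911.6049
  Σ                  1,162.8288     4,869.6632      27,389.8925
P = 1,162.8288.
Convexity = Σ t(t+1)·PV / [P·(1+y)²] = 27,389.8925 / (1,162.8288 × 1.140624) = 20.65057.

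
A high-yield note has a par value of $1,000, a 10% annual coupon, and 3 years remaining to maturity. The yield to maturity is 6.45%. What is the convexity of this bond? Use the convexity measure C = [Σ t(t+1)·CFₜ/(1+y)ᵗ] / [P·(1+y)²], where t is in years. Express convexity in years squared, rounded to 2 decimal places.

With y = 0.0645:
  t   CF        PV=CF/(1+0.0645)^t    t·PV        t(t+1)·PV
  1       100.00        93.9408        93.9408         187.8816
  2       100.00        88.2488       176.4975         529.4926
  3     1,100.00       911.9178     2,735.7534      10,943.0135
  Σ                  1,094.1074     3,006.1917      11,660.3877
P = 1,094.1074.
Convexity = Σ t(t+1)·PV / [P·(1+y)²] = 11,660.3877 / (1,094.1074 × 1.133160) = 9.40506.

9.41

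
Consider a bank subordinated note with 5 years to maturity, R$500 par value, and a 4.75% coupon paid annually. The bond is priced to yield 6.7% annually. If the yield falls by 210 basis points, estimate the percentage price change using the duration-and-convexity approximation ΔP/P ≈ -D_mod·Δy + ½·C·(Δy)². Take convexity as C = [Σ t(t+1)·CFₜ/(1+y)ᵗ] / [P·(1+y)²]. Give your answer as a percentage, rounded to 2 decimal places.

With y = 0.067:
  t   CF        PV=CF/(1+0.067)^t    t·PV        t(t+1)·PV
  1        23.75        22.2587        22.2587          44.5173
  2        23.75        20.8610        41.7220         125.1659
  3        23.75        19.5511        58.6532         234.6127
  4        23.75        18.3234        73.2936         366.4679
  5       523.75       378.7058     1,893.5289      11,361.1735
  Σ                    459.6999     2,089.4563      12,131.9374
P = 459.6999; D_Mac = 4.54526 yrs; D_mod = 4.25985 yrs; C = 23.18072.
Duration effect: -4.25985 × (-0.021) = +0.089457
Convexity effect: 0.5 × 23.18072 × (-0.021)² = +0.0051113
ΔP/P ≈ +0.089457 + 0.0051113 = +0.094568 = +9.4568%.

+9.46%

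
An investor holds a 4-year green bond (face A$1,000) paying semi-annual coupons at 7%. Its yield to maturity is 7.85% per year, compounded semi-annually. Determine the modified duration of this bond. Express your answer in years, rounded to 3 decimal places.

3.416 years

Periodic yield y = 0.03925. First find Macaulay duration:
  t   CF        PV=CF/(1+0.03925)^t    t·PV
  1        35.00        33.6781        33.6781
  2        35.00        32.4062        64.8124
  3        35.00        31.1823        93.5469
  4        35.00        30.0046       120.0184
  5        35.00        28.8714       144.3570
  6        35.00        27.7810       166.6860
  7        35.00        26.7318       187.1224
  8     1,035.00       760.6416     6,085.1330
  Σ                    971.2970     6,895.3542
P = 971.2970; Macaulay duration = 6,895.3542 / 971.2970 = 7.09912 half-year periods = 3.54956 years.
Modified duration = D_Mac / (1 + y) = 3.54956 / 1.03925 = 3.41550 years.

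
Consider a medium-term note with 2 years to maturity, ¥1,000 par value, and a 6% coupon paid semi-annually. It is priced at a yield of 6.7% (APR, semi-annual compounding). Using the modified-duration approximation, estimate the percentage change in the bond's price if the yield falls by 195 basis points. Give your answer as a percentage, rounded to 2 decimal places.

Periodic yield y = 0.0335. Modified duration first:
  t   CF        PV=CF/(1+0.0335)^t    t·PV
  1        30.00        29.0276        29.0276
  2        30.00        28.0867        56.1733
  3        30.00        27.1763        81.5288
  4     1,030.00       902.8078     3,611.2312
  Σ                    987.0983     3,777.9609
P = 987.0983; D_Mac = 3.82734 half-year periods = 1.91367 yrs; D_mod = 1.91367/(1+0.0335) = 1.85164 yrs.
ΔP/P ≈ -D_mod · Δy = -1.85164 × (-0.0195) = +0.036107 = +3.6107%.

+3.61%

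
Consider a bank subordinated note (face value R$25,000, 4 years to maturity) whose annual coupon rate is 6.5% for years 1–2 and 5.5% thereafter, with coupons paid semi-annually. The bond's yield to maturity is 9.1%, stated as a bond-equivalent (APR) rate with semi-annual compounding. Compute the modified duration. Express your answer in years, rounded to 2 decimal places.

3.41 years

Periodic yield y = 0.0455. First find Macaulay duration:
  t   CF        PV=CF/(1+0.0455)^t    t·PV
  1       812.50       777.1401       777.1401
  2       812.50       743.3191     1,486.6382
  3       812.50       710.9700     2,132.9099
  4       812.50       680.0287     2,720.1147
  5       687.50       550.3672     2,751.8358
  6       687.50       526.4153     3,158.4916
  7       687.50       503.5058     3,524.5403
  8    25,687.50    17,994.0756   143,952.6052
  Σ                 22,485.8217   160,504.2759
P = 22,485.8217; Macaulay duration = 160,504.2759 / 22,485.8217 = 7.13802 half-year periods = 3.56901 years.
Modified duration = D_Mac / (1 + y) = 3.56901 / 1.0455 = 3.41369 years.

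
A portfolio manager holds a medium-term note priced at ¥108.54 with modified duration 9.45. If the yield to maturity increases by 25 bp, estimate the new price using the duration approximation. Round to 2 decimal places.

¥105.98

Duration approximation: ΔP/P ≈ -D_mod · Δy = -9.45 × (+0.0025) = -0.023625.
New price ≈ 108.54 × (1 - 0.023625) = 105.9757425.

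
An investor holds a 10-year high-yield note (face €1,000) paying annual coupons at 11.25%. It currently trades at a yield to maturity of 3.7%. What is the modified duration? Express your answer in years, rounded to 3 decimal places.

Periodic yield y = 0.037. First find Macaulay duration:
  t   CF        PV=CF/(1+0.037)^t    t·PV
  1       112.50       108.4860       108.4860
  2       112.50       104.6153       209.2305
  3       112.50       100.8826       302.6478
  4       112.50        97.2831       389.1325
  5       112.50        93.8121       469.0604
  6       112.50        90.4649       542.7892
  7       112.50        87.2371       610.6597
  8       112.50        84.1245       672.9960
  9       112.50        81.1229       730.1065
  10    1,112.50       773.5929     7,735.9287
  Σ                  1,621.6213    11,771.0373
P = 1,621.6213; Macaulay duration = 11,771.0373 / 1,621.6213 = 7.25881 years.
Modified duration = D_Mac / (1 + y) = 7.25881 / 1.037 = 6.99981 years.

7.000 years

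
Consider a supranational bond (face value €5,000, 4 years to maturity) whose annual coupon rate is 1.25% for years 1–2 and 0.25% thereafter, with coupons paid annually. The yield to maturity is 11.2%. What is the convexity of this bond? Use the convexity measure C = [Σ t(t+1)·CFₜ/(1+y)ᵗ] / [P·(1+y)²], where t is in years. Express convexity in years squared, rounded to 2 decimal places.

15.75

With y = 0.112:
  t   CF        PV=CF/(1+0.112)^t    t·PV        t(t+1)·PV
  1        62.50        56.2050        56.2050         112.4101
  2        62.50        50.5441       101.0882         303.2646
  3        12.50         9.0907        27.2720         109.0880
  4     5,012.50     3,278.1984    13,112.7937      65,563.9684
  Σ                  3,394.0382    13,297.3589      66,088.7310
P = 3,394.0382.
Convexity = Σ t(t+1)·PV / [P·(1+y)²] = 66,088.7310 / (3,394.0382 × 1.236544) = 15.74712.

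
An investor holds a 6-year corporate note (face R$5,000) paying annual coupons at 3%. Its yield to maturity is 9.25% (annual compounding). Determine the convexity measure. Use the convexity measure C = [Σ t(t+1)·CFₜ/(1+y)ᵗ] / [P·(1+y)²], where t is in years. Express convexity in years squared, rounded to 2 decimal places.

With y = 0.0925:
  t   CF        PV=CF/(1+0.0925)^t    t·PV        t(t+1)·PV
  1       150.00       137.2998       137.2998         274.5995
  2       150.00       125.6748       251.3497         754.0491
  3       150.00       115.0342       345.1026       1,380.4102
  4       150.00       105.2944       421.1778       2,105.8890
  5       150.00        96.3794       481.8968       2,891.3808
  6     5,150.00     3,028.8555    18,173.1330     127,211.9312
  Σ                  3,608.5381    19,809.9596     134,618.2598
P = 3,608.5381.
Convexity = Σ t(t+1)·PV / [P·(1+y)²] = 134,618.2598 / (3,608.5381 × 1.193556) = 31.25574.

31.26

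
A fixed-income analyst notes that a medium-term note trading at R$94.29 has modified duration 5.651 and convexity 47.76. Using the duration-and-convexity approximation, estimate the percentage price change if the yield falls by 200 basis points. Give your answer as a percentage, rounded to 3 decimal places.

+12.257%

Duration effect: -D_mod·Δy = -5.651 × (-0.02) = +0.113020
Convexity effect: ½·C·(Δy)² = 0.5 × 47.76 × (-0.02)² = +0.0095520
ΔP/P ≈ +0.113020 + 0.0095520 = +0.122572
= +12.2572%.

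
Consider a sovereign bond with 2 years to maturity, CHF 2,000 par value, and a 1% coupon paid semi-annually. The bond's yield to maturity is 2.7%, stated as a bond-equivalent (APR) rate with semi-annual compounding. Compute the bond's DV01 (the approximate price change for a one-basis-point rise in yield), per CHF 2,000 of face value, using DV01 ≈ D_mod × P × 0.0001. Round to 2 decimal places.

Periodic yield y = 0.0135.
  t   CF        PV=CF/(1+0.0135)^t    t·PV
  1        10.00         9.8668         9.8668
  2        10.00         9.7354        19.4707
  3        10.00         9.6057        28.8171
  4     2,010.00     1,905.0266     7,620.1064
  Σ                  1,934.2345     7,678.2610
P = 1,934.2345; D_Mac = 3.96966 half-year periods = 1.98483 yrs; D_mod = 1.95839 yrs.
DV01 ≈ 1.95839 × 1,934.2345 × 0.0001 = 0.378799.

CHF 0.38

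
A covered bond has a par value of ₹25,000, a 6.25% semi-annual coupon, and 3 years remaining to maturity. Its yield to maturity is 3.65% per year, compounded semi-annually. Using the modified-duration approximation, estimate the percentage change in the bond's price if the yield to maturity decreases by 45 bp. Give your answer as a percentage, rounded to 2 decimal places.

+1.23%

Periodic yield y = 0.01825. Modified duration first:
  t   CF        PV=CF/(1+0.01825)^t    t·PV
  1       781.25       767.2477       767.2477
  2       781.25       753.4964     1,506.9928
  3       781.25       739.9916     2,219.9747
  4       781.25       726.7288     2,906.9151
  5       781.25       713.7037     3,568.5184
  6    25,781.25    23,130.0972   138,780.5832
  Σ                 26,831.2654   149,750.2319
P = 26,831.2654; D_Mac = 5.58118 half-year periods = 2.79059 yrs; D_mod = 2.79059/(1+0.01825) = 2.74058 yrs.
ΔP/P ≈ -D_mod · Δy = -2.74058 × (-0.0045) = +0.012333 = +1.2333%.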